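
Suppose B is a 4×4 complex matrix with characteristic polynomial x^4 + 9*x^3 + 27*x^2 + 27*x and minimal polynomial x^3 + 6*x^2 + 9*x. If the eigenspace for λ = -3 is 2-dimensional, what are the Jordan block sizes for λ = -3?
Block sizes for λ = -3: [2, 1]

Step 1 — from the characteristic polynomial, algebraic multiplicity of λ = -3 is 3. From dim ker(B − (-3)·I) = 2, there are exactly 2 Jordan blocks for λ = -3.
Step 2 — from the minimal polynomial, the factor (x + 3)^2 tells us the largest block for λ = -3 has size 2.
Step 3 — with total size 3, 2 blocks, and largest block 2, the block sizes (in nonincreasing order) are [2, 1].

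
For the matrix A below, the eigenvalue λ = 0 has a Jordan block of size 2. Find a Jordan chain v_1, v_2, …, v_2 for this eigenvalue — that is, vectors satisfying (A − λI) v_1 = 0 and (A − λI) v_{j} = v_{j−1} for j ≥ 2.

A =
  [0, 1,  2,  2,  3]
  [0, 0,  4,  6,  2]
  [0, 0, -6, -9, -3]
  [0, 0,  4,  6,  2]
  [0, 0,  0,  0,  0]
A Jordan chain for λ = 0 of length 2:
v_1 = (1, 0, 0, 0, 0)ᵀ
v_2 = (0, 1, 0, 0, 0)ᵀ

Let N = A − (0)·I. We want v_2 with N^2 v_2 = 0 but N^1 v_2 ≠ 0; then v_{j-1} := N · v_j for j = 2, …, 2.

Pick v_2 = (0, 1, 0, 0, 0)ᵀ.
Then v_1 = N · v_2 = (1, 0, 0, 0, 0)ᵀ.

Sanity check: (A − (0)·I) v_1 = (0, 0, 0, 0, 0)ᵀ = 0. ✓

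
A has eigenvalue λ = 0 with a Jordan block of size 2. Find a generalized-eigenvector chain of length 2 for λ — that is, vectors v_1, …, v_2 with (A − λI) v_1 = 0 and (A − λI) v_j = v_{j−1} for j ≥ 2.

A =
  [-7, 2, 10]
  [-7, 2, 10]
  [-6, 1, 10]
A Jordan chain for λ = 0 of length 2:
v_1 = (2, 2, 1)ᵀ
v_2 = (0, 1, 0)ᵀ

Let N = A − (0)·I. We want v_2 with N^2 v_2 = 0 but N^1 v_2 ≠ 0; then v_{j-1} := N · v_j for j = 2, …, 2.

Pick v_2 = (0, 1, 0)ᵀ.
Then v_1 = N · v_2 = (2, 2, 1)ᵀ.

Sanity check: (A − (0)·I) v_1 = (0, 0, 0)ᵀ = 0. ✓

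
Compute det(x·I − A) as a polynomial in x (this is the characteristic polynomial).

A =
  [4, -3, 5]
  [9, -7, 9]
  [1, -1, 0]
x^3 + 3*x^2 + 3*x + 1

Expanding det(x·I − A) (e.g. by cofactor expansion or by noting that A is similar to its Jordan form J, which has the same characteristic polynomial as A) gives
  χ_A(x) = x^3 + 3*x^2 + 3*x + 1
which factors as (x + 1)^3. The eigenvalues (with algebraic multiplicities) are λ = -1 with multiplicity 3.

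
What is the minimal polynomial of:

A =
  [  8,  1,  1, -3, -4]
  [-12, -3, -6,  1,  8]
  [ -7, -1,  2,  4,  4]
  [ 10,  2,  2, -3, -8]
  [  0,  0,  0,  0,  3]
x^4 - 4*x^3 - 2*x^2 + 12*x + 9

The characteristic polynomial is χ_A(x) = (x - 3)^3*(x + 1)^2, so the eigenvalues are known. The minimal polynomial is
  m_A(x) = Π_λ (x − λ)^{k_λ}
where k_λ is the size of the *largest* Jordan block for λ (equivalently, the smallest k with (A − λI)^k v = 0 for every generalised eigenvector v of λ).

  λ = -1: largest Jordan block has size 2, contributing (x + 1)^2
  λ = 3: largest Jordan block has size 2, contributing (x − 3)^2

So m_A(x) = (x - 3)^2*(x + 1)^2 = x^4 - 4*x^3 - 2*x^2 + 12*x + 9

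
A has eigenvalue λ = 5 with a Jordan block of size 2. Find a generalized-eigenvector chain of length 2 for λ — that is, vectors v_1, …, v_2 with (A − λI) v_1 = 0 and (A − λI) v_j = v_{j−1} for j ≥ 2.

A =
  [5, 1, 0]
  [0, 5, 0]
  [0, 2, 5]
A Jordan chain for λ = 5 of length 2:
v_1 = (1, 0, 2)ᵀ
v_2 = (0, 1, 0)ᵀ

Let N = A − (5)·I. We want v_2 with N^2 v_2 = 0 but N^1 v_2 ≠ 0; then v_{j-1} := N · v_j for j = 2, …, 2.

Pick v_2 = (0, 1, 0)ᵀ.
Then v_1 = N · v_2 = (1, 0, 2)ᵀ.

Sanity check: (A − (5)·I) v_1 = (0, 0, 0)ᵀ = 0. ✓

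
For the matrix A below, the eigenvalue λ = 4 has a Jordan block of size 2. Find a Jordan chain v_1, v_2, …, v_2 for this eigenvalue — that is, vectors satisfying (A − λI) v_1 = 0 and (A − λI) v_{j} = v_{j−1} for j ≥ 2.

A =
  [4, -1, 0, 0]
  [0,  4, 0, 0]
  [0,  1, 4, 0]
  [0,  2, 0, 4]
A Jordan chain for λ = 4 of length 2:
v_1 = (-1, 0, 1, 2)ᵀ
v_2 = (0, 1, 0, 0)ᵀ

Let N = A − (4)·I. We want v_2 with N^2 v_2 = 0 but N^1 v_2 ≠ 0; then v_{j-1} := N · v_j for j = 2, …, 2.

Pick v_2 = (0, 1, 0, 0)ᵀ.
Then v_1 = N · v_2 = (-1, 0, 1, 2)ᵀ.

Sanity check: (A − (4)·I) v_1 = (0, 0, 0, 0)ᵀ = 0. ✓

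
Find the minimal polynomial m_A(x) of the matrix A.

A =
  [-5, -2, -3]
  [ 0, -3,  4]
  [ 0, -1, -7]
x^3 + 15*x^2 + 75*x + 125

The characteristic polynomial is χ_A(x) = (x + 5)^3, so the eigenvalues are known. The minimal polynomial is
  m_A(x) = Π_λ (x − λ)^{k_λ}
where k_λ is the size of the *largest* Jordan block for λ (equivalently, the smallest k with (A − λI)^k v = 0 for every generalised eigenvector v of λ).

  λ = -5: largest Jordan block has size 3, contributing (x + 5)^3

So m_A(x) = (x + 5)^3 = x^3 + 15*x^2 + 75*x + 125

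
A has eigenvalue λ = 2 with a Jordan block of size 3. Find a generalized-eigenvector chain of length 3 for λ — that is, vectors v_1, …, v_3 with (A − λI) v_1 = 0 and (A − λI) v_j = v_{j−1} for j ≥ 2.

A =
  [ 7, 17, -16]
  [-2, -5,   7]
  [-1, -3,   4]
A Jordan chain for λ = 2 of length 3:
v_1 = (7, -3, -1)ᵀ
v_2 = (5, -2, -1)ᵀ
v_3 = (1, 0, 0)ᵀ

Let N = A − (2)·I. We want v_3 with N^3 v_3 = 0 but N^2 v_3 ≠ 0; then v_{j-1} := N · v_j for j = 3, …, 2.

Pick v_3 = (1, 0, 0)ᵀ.
Then v_2 = N · v_3 = (5, -2, -1)ᵀ.
Then v_1 = N · v_2 = (7, -3, -1)ᵀ.

Sanity check: (A − (2)·I) v_1 = (0, 0, 0)ᵀ = 0. ✓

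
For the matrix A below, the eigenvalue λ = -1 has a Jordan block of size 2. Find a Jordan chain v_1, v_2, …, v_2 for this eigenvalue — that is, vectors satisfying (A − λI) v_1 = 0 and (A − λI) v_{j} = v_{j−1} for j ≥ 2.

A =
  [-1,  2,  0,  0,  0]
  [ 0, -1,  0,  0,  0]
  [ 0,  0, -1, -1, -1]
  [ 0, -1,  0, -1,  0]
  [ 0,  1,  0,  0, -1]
A Jordan chain for λ = -1 of length 2:
v_1 = (2, 0, 0, -1, 1)ᵀ
v_2 = (0, 1, 0, 0, 0)ᵀ

Let N = A − (-1)·I. We want v_2 with N^2 v_2 = 0 but N^1 v_2 ≠ 0; then v_{j-1} := N · v_j for j = 2, …, 2.

Pick v_2 = (0, 1, 0, 0, 0)ᵀ.
Then v_1 = N · v_2 = (2, 0, 0, -1, 1)ᵀ.

Sanity check: (A − (-1)·I) v_1 = (0, 0, 0, 0, 0)ᵀ = 0. ✓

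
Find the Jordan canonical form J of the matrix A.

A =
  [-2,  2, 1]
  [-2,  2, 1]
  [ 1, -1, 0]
J_3(0)

The characteristic polynomial is
  det(x·I − A) = x^3

Eigenvalues and multiplicities (the geometric multiplicity of λ is n − rank(A − λI), which equals the number of Jordan blocks for λ):
  λ = 0: algebraic multiplicity = 3, geometric multiplicity = 1

Determining the block sizes for each eigenvalue:
  λ = 0: one block (gm = 1), so the single block has size am = 3 → block sizes [3]

Assembling the blocks gives a Jordan form
J =
  [0, 1, 0]
  [0, 0, 1]
  [0, 0, 0]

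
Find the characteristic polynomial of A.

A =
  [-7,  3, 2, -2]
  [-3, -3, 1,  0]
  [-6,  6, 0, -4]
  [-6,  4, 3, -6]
x^4 + 16*x^3 + 96*x^2 + 256*x + 256

Expanding det(x·I − A) (e.g. by cofactor expansion or by noting that A is similar to its Jordan form J, which has the same characteristic polynomial as A) gives
  χ_A(x) = x^4 + 16*x^3 + 96*x^2 + 256*x + 256
which factors as (x + 4)^4. The eigenvalues (with algebraic multiplicities) are λ = -4 with multiplicity 4.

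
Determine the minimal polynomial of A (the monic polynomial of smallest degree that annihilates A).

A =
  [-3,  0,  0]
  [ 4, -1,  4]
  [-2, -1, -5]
x^2 + 6*x + 9

The characteristic polynomial is χ_A(x) = (x + 3)^3, so the eigenvalues are known. The minimal polynomial is
  m_A(x) = Π_λ (x − λ)^{k_λ}
where k_λ is the size of the *largest* Jordan block for λ (equivalently, the smallest k with (A − λI)^k v = 0 for every generalised eigenvector v of λ).

  λ = -3: largest Jordan block has size 2, contributing (x + 3)^2

So m_A(x) = (x + 3)^2 = x^2 + 6*x + 9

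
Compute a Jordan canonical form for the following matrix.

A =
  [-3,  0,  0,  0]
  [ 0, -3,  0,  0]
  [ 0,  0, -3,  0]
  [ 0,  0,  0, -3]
J_1(-3) ⊕ J_1(-3) ⊕ J_1(-3) ⊕ J_1(-3)

The characteristic polynomial is
  det(x·I − A) = x^4 + 12*x^3 + 54*x^2 + 108*x + 81 = (x + 3)^4

Eigenvalues and multiplicities (the geometric multiplicity of λ is n − rank(A − λI), which equals the number of Jordan blocks for λ):
  λ = -3: algebraic multiplicity = 4, geometric multiplicity = 4

Determining the block sizes for each eigenvalue:
  λ = -3: gm = am = 4, so every block has size 1 → block sizes [1, 1, 1, 1]

Assembling the blocks gives a Jordan form
J =
  [-3,  0,  0,  0]
  [ 0, -3,  0,  0]
  [ 0,  0, -3,  0]
  [ 0,  0,  0, -3]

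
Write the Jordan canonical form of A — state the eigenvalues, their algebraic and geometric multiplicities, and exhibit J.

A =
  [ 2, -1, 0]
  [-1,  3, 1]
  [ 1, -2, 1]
J_3(2)

The characteristic polynomial is
  det(x·I − A) = x^3 - 6*x^2 + 12*x - 8 = (x - 2)^3

Eigenvalues and multiplicities (the geometric multiplicity of λ is n − rank(A − λI), which equals the number of Jordan blocks for λ):
  λ = 2: algebraic multiplicity = 3, geometric multiplicity = 1

Determining the block sizes for each eigenvalue:
  λ = 2: one block (gm = 1), so the single block has size am = 3 → block sizes [3]

Assembling the blocks gives a Jordan form
J =
  [2, 1, 0]
  [0, 2, 1]
  [0, 0, 2]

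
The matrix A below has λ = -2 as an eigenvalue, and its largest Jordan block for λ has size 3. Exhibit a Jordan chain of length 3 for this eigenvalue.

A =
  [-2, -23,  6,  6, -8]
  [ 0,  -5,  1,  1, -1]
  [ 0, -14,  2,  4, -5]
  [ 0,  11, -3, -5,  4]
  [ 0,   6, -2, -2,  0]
A Jordan chain for λ = -2 of length 3:
v_1 = (3, 0, 0, 0, 0)ᵀ
v_2 = (-23, -3, -14, 11, 6)ᵀ
v_3 = (0, 1, 0, 0, 0)ᵀ

Let N = A − (-2)·I. We want v_3 with N^3 v_3 = 0 but N^2 v_3 ≠ 0; then v_{j-1} := N · v_j for j = 3, …, 2.

Pick v_3 = (0, 1, 0, 0, 0)ᵀ.
Then v_2 = N · v_3 = (-23, -3, -14, 11, 6)ᵀ.
Then v_1 = N · v_2 = (3, 0, 0, 0, 0)ᵀ.

Sanity check: (A − (-2)·I) v_1 = (0, 0, 0, 0, 0)ᵀ = 0. ✓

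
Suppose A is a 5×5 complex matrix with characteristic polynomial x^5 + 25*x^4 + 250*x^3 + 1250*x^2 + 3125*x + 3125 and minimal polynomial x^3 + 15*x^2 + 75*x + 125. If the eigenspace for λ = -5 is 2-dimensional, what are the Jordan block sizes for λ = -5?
Block sizes for λ = -5: [3, 2]

Step 1 — from the characteristic polynomial, algebraic multiplicity of λ = -5 is 5. From dim ker(A − (-5)·I) = 2, there are exactly 2 Jordan blocks for λ = -5.
Step 2 — from the minimal polynomial, the factor (x + 5)^3 tells us the largest block for λ = -5 has size 3.
Step 3 — with total size 5, 2 blocks, and largest block 3, the block sizes (in nonincreasing order) are [3, 2].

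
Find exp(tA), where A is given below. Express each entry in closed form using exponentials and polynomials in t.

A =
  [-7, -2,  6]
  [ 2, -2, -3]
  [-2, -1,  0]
e^{tA} =
  [-4*t*exp(-3*t) + exp(-3*t), -2*t*exp(-3*t), 6*t*exp(-3*t)]
  [2*t*exp(-3*t), t*exp(-3*t) + exp(-3*t), -3*t*exp(-3*t)]
  [-2*t*exp(-3*t), -t*exp(-3*t), 3*t*exp(-3*t) + exp(-3*t)]

Strategy: write A = P · J · P⁻¹ where J is a Jordan canonical form, so e^{tA} = P · e^{tJ} · P⁻¹, and e^{tJ} can be computed block-by-block.

A has Jordan form
J =
  [-3,  1,  0]
  [ 0, -3,  0]
  [ 0,  0, -3]
(up to reordering of blocks).

Per-block formulas:
  For a 2×2 Jordan block J_2(-3): exp(t · J_2(-3)) = e^(-3t)·(I + t·N), where N is the 2×2 nilpotent shift.
  For a 1×1 block at λ = -3: exp(t · [-3]) = [e^(-3t)].

After assembling e^{tJ} and conjugating by P, we get:

e^{tA} =
  [-4*t*exp(-3*t) + exp(-3*t), -2*t*exp(-3*t), 6*t*exp(-3*t)]
  [2*t*exp(-3*t), t*exp(-3*t) + exp(-3*t), -3*t*exp(-3*t)]
  [-2*t*exp(-3*t), -t*exp(-3*t), 3*t*exp(-3*t) + exp(-3*t)]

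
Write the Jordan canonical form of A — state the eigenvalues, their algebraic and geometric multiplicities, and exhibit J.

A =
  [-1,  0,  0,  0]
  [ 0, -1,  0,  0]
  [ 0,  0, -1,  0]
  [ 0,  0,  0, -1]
J_1(-1) ⊕ J_1(-1) ⊕ J_1(-1) ⊕ J_1(-1)

The characteristic polynomial is
  det(x·I − A) = x^4 + 4*x^3 + 6*x^2 + 4*x + 1 = (x + 1)^4

Eigenvalues and multiplicities (the geometric multiplicity of λ is n − rank(A − λI), which equals the number of Jordan blocks for λ):
  λ = -1: algebraic multiplicity = 4, geometric multiplicity = 4

Determining the block sizes for each eigenvalue:
  λ = -1: gm = am = 4, so every block has size 1 → block sizes [1, 1, 1, 1]

Assembling the blocks gives a Jordan form
J =
  [-1,  0,  0,  0]
  [ 0, -1,  0,  0]
  [ 0,  0, -1,  0]
  [ 0,  0,  0, -1]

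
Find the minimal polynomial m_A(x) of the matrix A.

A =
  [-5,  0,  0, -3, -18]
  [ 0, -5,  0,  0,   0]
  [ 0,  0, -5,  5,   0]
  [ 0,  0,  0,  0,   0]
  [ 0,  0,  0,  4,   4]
x^3 + x^2 - 20*x

The characteristic polynomial is χ_A(x) = x*(x - 4)*(x + 5)^3, so the eigenvalues are known. The minimal polynomial is
  m_A(x) = Π_λ (x − λ)^{k_λ}
where k_λ is the size of the *largest* Jordan block for λ (equivalently, the smallest k with (A − λI)^k v = 0 for every generalised eigenvector v of λ).

  λ = -5: largest Jordan block has size 1, contributing (x + 5)
  λ = 0: largest Jordan block has size 1, contributing (x − 0)
  λ = 4: largest Jordan block has size 1, contributing (x − 4)

So m_A(x) = x*(x - 4)*(x + 5) = x^3 + x^2 - 20*x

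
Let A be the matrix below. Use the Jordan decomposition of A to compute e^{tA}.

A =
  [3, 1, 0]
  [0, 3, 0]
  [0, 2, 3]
e^{tA} =
  [exp(3*t), t*exp(3*t), 0]
  [0, exp(3*t), 0]
  [0, 2*t*exp(3*t), exp(3*t)]

Strategy: write A = P · J · P⁻¹ where J is a Jordan canonical form, so e^{tA} = P · e^{tJ} · P⁻¹, and e^{tJ} can be computed block-by-block.

A has Jordan form
J =
  [3, 1, 0]
  [0, 3, 0]
  [0, 0, 3]
(up to reordering of blocks).

Per-block formulas:
  For a 2×2 Jordan block J_2(3): exp(t · J_2(3)) = e^(3t)·(I + t·N), where N is the 2×2 nilpotent shift.
  For a 1×1 block at λ = 3: exp(t · [3]) = [e^(3t)].

After assembling e^{tJ} and conjugating by P, we get:

e^{tA} =
  [exp(3*t), t*exp(3*t), 0]
  [0, exp(3*t), 0]
  [0, 2*t*exp(3*t), exp(3*t)]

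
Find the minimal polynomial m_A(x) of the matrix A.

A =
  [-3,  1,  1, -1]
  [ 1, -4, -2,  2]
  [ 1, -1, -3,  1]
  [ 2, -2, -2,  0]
x^3 + 8*x^2 + 21*x + 18

The characteristic polynomial is χ_A(x) = (x + 2)^2*(x + 3)^2, so the eigenvalues are known. The minimal polynomial is
  m_A(x) = Π_λ (x − λ)^{k_λ}
where k_λ is the size of the *largest* Jordan block for λ (equivalently, the smallest k with (A − λI)^k v = 0 for every generalised eigenvector v of λ).

  λ = -3: largest Jordan block has size 2, contributing (x + 3)^2
  λ = -2: largest Jordan block has size 1, contributing (x + 2)

So m_A(x) = (x + 2)*(x + 3)^2 = x^3 + 8*x^2 + 21*x + 18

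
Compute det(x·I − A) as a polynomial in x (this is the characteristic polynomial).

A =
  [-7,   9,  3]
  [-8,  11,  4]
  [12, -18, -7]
x^3 + 3*x^2 + 3*x + 1

Expanding det(x·I − A) (e.g. by cofactor expansion or by noting that A is similar to its Jordan form J, which has the same characteristic polynomial as A) gives
  χ_A(x) = x^3 + 3*x^2 + 3*x + 1
which factors as (x + 1)^3. The eigenvalues (with algebraic multiplicities) are λ = -1 with multiplicity 3.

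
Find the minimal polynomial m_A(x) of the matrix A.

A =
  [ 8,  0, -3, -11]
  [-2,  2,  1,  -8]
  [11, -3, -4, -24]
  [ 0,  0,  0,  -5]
x^4 - x^3 - 18*x^2 + 52*x - 40

The characteristic polynomial is χ_A(x) = (x - 2)^3*(x + 5), so the eigenvalues are known. The minimal polynomial is
  m_A(x) = Π_λ (x − λ)^{k_λ}
where k_λ is the size of the *largest* Jordan block for λ (equivalently, the smallest k with (A − λI)^k v = 0 for every generalised eigenvector v of λ).

  λ = -5: largest Jordan block has size 1, contributing (x + 5)
  λ = 2: largest Jordan block has size 3, contributing (x − 2)^3

So m_A(x) = (x - 2)^3*(x + 5) = x^4 - x^3 - 18*x^2 + 52*x - 40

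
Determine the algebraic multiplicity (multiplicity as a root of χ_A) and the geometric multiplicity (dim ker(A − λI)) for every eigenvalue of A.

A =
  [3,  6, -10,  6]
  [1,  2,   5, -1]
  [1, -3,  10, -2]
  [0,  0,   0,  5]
λ = 5: alg = 4, geom = 2

Step 1 — factor the characteristic polynomial to read off the algebraic multiplicities:
  χ_A(x) = (x - 5)^4

Step 2 — compute geometric multiplicities via the rank-nullity identity g(λ) = n − rank(A − λI):
  rank(A − (5)·I) = 2, so dim ker(A − (5)·I) = n − 2 = 2

Summary:
  λ = 5: algebraic multiplicity = 4, geometric multiplicity = 2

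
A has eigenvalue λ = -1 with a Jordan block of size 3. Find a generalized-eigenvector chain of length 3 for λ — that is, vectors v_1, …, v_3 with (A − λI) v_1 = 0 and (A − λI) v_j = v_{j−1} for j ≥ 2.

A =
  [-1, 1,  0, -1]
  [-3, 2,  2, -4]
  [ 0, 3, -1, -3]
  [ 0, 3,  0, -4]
A Jordan chain for λ = -1 of length 3:
v_1 = (-3, -9, -9, -9)ᵀ
v_2 = (0, -3, 0, 0)ᵀ
v_3 = (1, 0, 0, 0)ᵀ

Let N = A − (-1)·I. We want v_3 with N^3 v_3 = 0 but N^2 v_3 ≠ 0; then v_{j-1} := N · v_j for j = 3, …, 2.

Pick v_3 = (1, 0, 0, 0)ᵀ.
Then v_2 = N · v_3 = (0, -3, 0, 0)ᵀ.
Then v_1 = N · v_2 = (-3, -9, -9, -9)ᵀ.

Sanity check: (A − (-1)·I) v_1 = (0, 0, 0, 0)ᵀ = 0. ✓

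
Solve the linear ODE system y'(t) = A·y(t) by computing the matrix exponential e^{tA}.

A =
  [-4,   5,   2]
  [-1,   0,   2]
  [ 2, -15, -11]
e^{tA} =
  [t*exp(-5*t) + exp(-5*t), 5*t*exp(-5*t), 2*t*exp(-5*t)]
  [-t^2*exp(-5*t) - t*exp(-5*t), -5*t^2*exp(-5*t) + 5*t*exp(-5*t) + exp(-5*t), -2*t^2*exp(-5*t) + 2*t*exp(-5*t)]
  [5*t^2*exp(-5*t)/2 + 2*t*exp(-5*t), 25*t^2*exp(-5*t)/2 - 15*t*exp(-5*t), 5*t^2*exp(-5*t) - 6*t*exp(-5*t) + exp(-5*t)]

Strategy: write A = P · J · P⁻¹ where J is a Jordan canonical form, so e^{tA} = P · e^{tJ} · P⁻¹, and e^{tJ} can be computed block-by-block.

A has Jordan form
J =
  [-5,  1,  0]
  [ 0, -5,  1]
  [ 0,  0, -5]
(up to reordering of blocks).

Per-block formulas:
  For a 3×3 Jordan block J_3(-5): exp(t · J_3(-5)) = e^(-5t)·(I + t·N + (t^2/2)·N^2), where N is the 3×3 nilpotent shift.

After assembling e^{tJ} and conjugating by P, we get:

e^{tA} =
  [t*exp(-5*t) + exp(-5*t), 5*t*exp(-5*t), 2*t*exp(-5*t)]
  [-t^2*exp(-5*t) - t*exp(-5*t), -5*t^2*exp(-5*t) + 5*t*exp(-5*t) + exp(-5*t), -2*t^2*exp(-5*t) + 2*t*exp(-5*t)]
  [5*t^2*exp(-5*t)/2 + 2*t*exp(-5*t), 25*t^2*exp(-5*t)/2 - 15*t*exp(-5*t), 5*t^2*exp(-5*t) - 6*t*exp(-5*t) + exp(-5*t)]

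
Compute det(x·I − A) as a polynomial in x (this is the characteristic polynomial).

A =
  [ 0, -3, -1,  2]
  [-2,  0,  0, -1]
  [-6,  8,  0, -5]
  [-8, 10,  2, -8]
x^4 + 8*x^3 + 24*x^2 + 32*x + 16

Expanding det(x·I − A) (e.g. by cofactor expansion or by noting that A is similar to its Jordan form J, which has the same characteristic polynomial as A) gives
  χ_A(x) = x^4 + 8*x^3 + 24*x^2 + 32*x + 16
which factors as (x + 2)^4. The eigenvalues (with algebraic multiplicities) are λ = -2 with multiplicity 4.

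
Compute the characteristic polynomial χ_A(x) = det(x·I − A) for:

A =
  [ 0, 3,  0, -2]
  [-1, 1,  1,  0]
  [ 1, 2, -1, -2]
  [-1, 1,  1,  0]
x^4

Expanding det(x·I − A) (e.g. by cofactor expansion or by noting that A is similar to its Jordan form J, which has the same characteristic polynomial as A) gives
  χ_A(x) = x^4
which factors as x^4. The eigenvalues (with algebraic multiplicities) are λ = 0 with multiplicity 4.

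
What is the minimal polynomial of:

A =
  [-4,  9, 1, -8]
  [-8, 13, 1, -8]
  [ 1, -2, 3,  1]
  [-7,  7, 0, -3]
x^3 - 5*x^2 - 8*x + 48

The characteristic polynomial is χ_A(x) = (x - 4)^3*(x + 3), so the eigenvalues are known. The minimal polynomial is
  m_A(x) = Π_λ (x − λ)^{k_λ}
where k_λ is the size of the *largest* Jordan block for λ (equivalently, the smallest k with (A − λI)^k v = 0 for every generalised eigenvector v of λ).

  λ = -3: largest Jordan block has size 1, contributing (x + 3)
  λ = 4: largest Jordan block has size 2, contributing (x − 4)^2

So m_A(x) = (x - 4)^2*(x + 3) = x^3 - 5*x^2 - 8*x + 48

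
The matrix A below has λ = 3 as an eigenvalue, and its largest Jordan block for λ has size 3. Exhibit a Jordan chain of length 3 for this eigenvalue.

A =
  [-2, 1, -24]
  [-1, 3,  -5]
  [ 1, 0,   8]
A Jordan chain for λ = 3 of length 3:
v_1 = (-5, -1, 1)ᵀ
v_2 = (1, 0, 0)ᵀ
v_3 = (0, 1, 0)ᵀ

Let N = A − (3)·I. We want v_3 with N^3 v_3 = 0 but N^2 v_3 ≠ 0; then v_{j-1} := N · v_j for j = 3, …, 2.

Pick v_3 = (0, 1, 0)ᵀ.
Then v_2 = N · v_3 = (1, 0, 0)ᵀ.
Then v_1 = N · v_2 = (-5, -1, 1)ᵀ.

Sanity check: (A − (3)·I) v_1 = (0, 0, 0)ᵀ = 0. ✓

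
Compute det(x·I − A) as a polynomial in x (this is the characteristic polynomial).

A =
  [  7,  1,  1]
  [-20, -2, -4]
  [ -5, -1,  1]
x^3 - 6*x^2 + 12*x - 8

Expanding det(x·I − A) (e.g. by cofactor expansion or by noting that A is similar to its Jordan form J, which has the same characteristic polynomial as A) gives
  χ_A(x) = x^3 - 6*x^2 + 12*x - 8
which factors as (x - 2)^3. The eigenvalues (with algebraic multiplicities) are λ = 2 with multiplicity 3.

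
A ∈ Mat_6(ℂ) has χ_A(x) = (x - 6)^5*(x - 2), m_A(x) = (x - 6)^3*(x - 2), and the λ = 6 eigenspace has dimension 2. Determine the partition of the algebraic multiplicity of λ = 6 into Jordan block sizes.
Block sizes for λ = 6: [3, 2]

Step 1 — from the characteristic polynomial, algebraic multiplicity of λ = 6 is 5. From dim ker(A − (6)·I) = 2, there are exactly 2 Jordan blocks for λ = 6.
Step 2 — from the minimal polynomial, the factor (x − 6)^3 tells us the largest block for λ = 6 has size 3.
Step 3 — with total size 5, 2 blocks, and largest block 3, the block sizes (in nonincreasing order) are [3, 2].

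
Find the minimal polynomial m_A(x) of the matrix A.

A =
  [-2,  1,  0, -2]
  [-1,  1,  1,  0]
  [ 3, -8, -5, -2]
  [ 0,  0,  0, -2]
x^3 + 6*x^2 + 12*x + 8

The characteristic polynomial is χ_A(x) = (x + 2)^4, so the eigenvalues are known. The minimal polynomial is
  m_A(x) = Π_λ (x − λ)^{k_λ}
where k_λ is the size of the *largest* Jordan block for λ (equivalently, the smallest k with (A − λI)^k v = 0 for every generalised eigenvector v of λ).

  λ = -2: largest Jordan block has size 3, contributing (x + 2)^3

So m_A(x) = (x + 2)^3 = x^3 + 6*x^2 + 12*x + 8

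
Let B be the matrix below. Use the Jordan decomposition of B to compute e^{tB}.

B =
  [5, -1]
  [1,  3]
e^{tB} =
  [t*exp(4*t) + exp(4*t), -t*exp(4*t)]
  [t*exp(4*t), -t*exp(4*t) + exp(4*t)]

Strategy: write B = P · J · P⁻¹ where J is a Jordan canonical form, so e^{tB} = P · e^{tJ} · P⁻¹, and e^{tJ} can be computed block-by-block.

B has Jordan form
J =
  [4, 1]
  [0, 4]
(up to reordering of blocks).

Per-block formulas:
  For a 2×2 Jordan block J_2(4): exp(t · J_2(4)) = e^(4t)·(I + t·N), where N is the 2×2 nilpotent shift.

After assembling e^{tJ} and conjugating by P, we get:

e^{tB} =
  [t*exp(4*t) + exp(4*t), -t*exp(4*t)]
  [t*exp(4*t), -t*exp(4*t) + exp(4*t)]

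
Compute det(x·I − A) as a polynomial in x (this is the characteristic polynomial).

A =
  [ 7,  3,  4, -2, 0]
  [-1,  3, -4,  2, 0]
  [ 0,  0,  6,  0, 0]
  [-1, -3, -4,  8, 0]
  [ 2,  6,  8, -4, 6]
x^5 - 30*x^4 + 360*x^3 - 2160*x^2 + 6480*x - 7776

Expanding det(x·I − A) (e.g. by cofactor expansion or by noting that A is similar to its Jordan form J, which has the same characteristic polynomial as A) gives
  χ_A(x) = x^5 - 30*x^4 + 360*x^3 - 2160*x^2 + 6480*x - 7776
which factors as (x - 6)^5. The eigenvalues (with algebraic multiplicities) are λ = 6 with multiplicity 5.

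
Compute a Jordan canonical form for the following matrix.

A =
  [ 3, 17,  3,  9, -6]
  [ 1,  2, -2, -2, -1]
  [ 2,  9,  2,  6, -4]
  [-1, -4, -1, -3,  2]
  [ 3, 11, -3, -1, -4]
J_3(0) ⊕ J_2(0)

The characteristic polynomial is
  det(x·I − A) = x^5

Eigenvalues and multiplicities (the geometric multiplicity of λ is n − rank(A − λI), which equals the number of Jordan blocks for λ):
  λ = 0: algebraic multiplicity = 5, geometric multiplicity = 2

Determining the block sizes for each eigenvalue:
  λ = 0: with am = 5 and gm = 2, the partition is not yet determined (e.g. several partitions of 5 into 2 parts exist). Let N = A − (0)·I. Computing rank(N^1) = 3, rank(N^2) = 1, rank(N^3) = 0; the number of blocks of size ≥ j is rank(N^{j−1}) − rank(N^j), giving [2, 2, 1]. So we have 1 block(s) of size 3, 1 block(s) of size 2 → block sizes [3, 2]

Assembling the blocks gives a Jordan form
J =
  [0, 1, 0, 0, 0]
  [0, 0, 1, 0, 0]
  [0, 0, 0, 0, 0]
  [0, 0, 0, 0, 1]
  [0, 0, 0, 0, 0]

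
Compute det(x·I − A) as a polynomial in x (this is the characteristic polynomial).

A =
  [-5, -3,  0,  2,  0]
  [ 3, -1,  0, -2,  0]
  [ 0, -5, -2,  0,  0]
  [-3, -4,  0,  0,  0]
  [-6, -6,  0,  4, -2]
x^5 + 10*x^4 + 40*x^3 + 80*x^2 + 80*x + 32

Expanding det(x·I − A) (e.g. by cofactor expansion or by noting that A is similar to its Jordan form J, which has the same characteristic polynomial as A) gives
  χ_A(x) = x^5 + 10*x^4 + 40*x^3 + 80*x^2 + 80*x + 32
which factors as (x + 2)^5. The eigenvalues (with algebraic multiplicities) are λ = -2 with multiplicity 5.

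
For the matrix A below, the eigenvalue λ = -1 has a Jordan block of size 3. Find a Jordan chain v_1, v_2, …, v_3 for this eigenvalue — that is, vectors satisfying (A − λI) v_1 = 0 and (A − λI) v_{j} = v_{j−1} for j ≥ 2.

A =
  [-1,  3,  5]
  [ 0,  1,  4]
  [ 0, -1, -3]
A Jordan chain for λ = -1 of length 3:
v_1 = (1, 0, 0)ᵀ
v_2 = (3, 2, -1)ᵀ
v_3 = (0, 1, 0)ᵀ

Let N = A − (-1)·I. We want v_3 with N^3 v_3 = 0 but N^2 v_3 ≠ 0; then v_{j-1} := N · v_j for j = 3, …, 2.

Pick v_3 = (0, 1, 0)ᵀ.
Then v_2 = N · v_3 = (3, 2, -1)ᵀ.
Then v_1 = N · v_2 = (1, 0, 0)ᵀ.

Sanity check: (A − (-1)·I) v_1 = (0, 0, 0)ᵀ = 0. ✓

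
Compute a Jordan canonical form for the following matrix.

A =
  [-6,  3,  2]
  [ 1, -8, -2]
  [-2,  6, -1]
J_2(-5) ⊕ J_1(-5)

The characteristic polynomial is
  det(x·I − A) = x^3 + 15*x^2 + 75*x + 125 = (x + 5)^3

Eigenvalues and multiplicities (the geometric multiplicity of λ is n − rank(A − λI), which equals the number of Jordan blocks for λ):
  λ = -5: algebraic multiplicity = 3, geometric multiplicity = 2

Determining the block sizes for each eigenvalue:
  λ = -5: 2 blocks summing to 3 forces exactly one block of size 2 and the rest size 1 → block sizes [2, 1]

Assembling the blocks gives a Jordan form
J =
  [-5,  1,  0]
  [ 0, -5,  0]
  [ 0,  0, -5]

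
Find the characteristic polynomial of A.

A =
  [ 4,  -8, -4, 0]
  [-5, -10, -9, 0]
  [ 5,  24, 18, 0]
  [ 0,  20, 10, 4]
x^4 - 16*x^3 + 96*x^2 - 256*x + 256

Expanding det(x·I − A) (e.g. by cofactor expansion or by noting that A is similar to its Jordan form J, which has the same characteristic polynomial as A) gives
  χ_A(x) = x^4 - 16*x^3 + 96*x^2 - 256*x + 256
which factors as (x - 4)^4. The eigenvalues (with algebraic multiplicities) are λ = 4 with multiplicity 4.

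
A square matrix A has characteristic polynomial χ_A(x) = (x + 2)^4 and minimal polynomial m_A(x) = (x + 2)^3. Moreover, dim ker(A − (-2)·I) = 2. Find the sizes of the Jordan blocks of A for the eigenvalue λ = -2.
Block sizes for λ = -2: [3, 1]

Step 1 — from the characteristic polynomial, algebraic multiplicity of λ = -2 is 4. From dim ker(A − (-2)·I) = 2, there are exactly 2 Jordan blocks for λ = -2.
Step 2 — from the minimal polynomial, the factor (x + 2)^3 tells us the largest block for λ = -2 has size 3.
Step 3 — with total size 4, 2 blocks, and largest block 3, the block sizes (in nonincreasing order) are [3, 1].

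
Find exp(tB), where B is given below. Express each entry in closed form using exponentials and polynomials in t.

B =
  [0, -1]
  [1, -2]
e^{tB} =
  [t*exp(-t) + exp(-t), -t*exp(-t)]
  [t*exp(-t), -t*exp(-t) + exp(-t)]

Strategy: write B = P · J · P⁻¹ where J is a Jordan canonical form, so e^{tB} = P · e^{tJ} · P⁻¹, and e^{tJ} can be computed block-by-block.

B has Jordan form
J =
  [-1,  1]
  [ 0, -1]
(up to reordering of blocks).

Per-block formulas:
  For a 2×2 Jordan block J_2(-1): exp(t · J_2(-1)) = e^(-1t)·(I + t·N), where N is the 2×2 nilpotent shift.

After assembling e^{tJ} and conjugating by P, we get:

e^{tB} =
  [t*exp(-t) + exp(-t), -t*exp(-t)]
  [t*exp(-t), -t*exp(-t) + exp(-t)]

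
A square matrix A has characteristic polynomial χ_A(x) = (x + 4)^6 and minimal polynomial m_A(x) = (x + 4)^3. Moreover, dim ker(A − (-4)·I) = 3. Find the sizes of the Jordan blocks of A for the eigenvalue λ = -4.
Block sizes for λ = -4: [3, 2, 1]

Step 1 — from the characteristic polynomial, algebraic multiplicity of λ = -4 is 6. From dim ker(A − (-4)·I) = 3, there are exactly 3 Jordan blocks for λ = -4.
Step 2 — from the minimal polynomial, the factor (x + 4)^3 tells us the largest block for λ = -4 has size 3.
Step 3 — with total size 6, 3 blocks, and largest block 3, the block sizes (in nonincreasing order) are [3, 2, 1].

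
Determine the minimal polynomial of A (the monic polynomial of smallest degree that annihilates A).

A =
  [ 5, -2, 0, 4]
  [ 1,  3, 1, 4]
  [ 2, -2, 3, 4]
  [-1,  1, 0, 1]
x^3 - 9*x^2 + 27*x - 27

The characteristic polynomial is χ_A(x) = (x - 3)^4, so the eigenvalues are known. The minimal polynomial is
  m_A(x) = Π_λ (x − λ)^{k_λ}
where k_λ is the size of the *largest* Jordan block for λ (equivalently, the smallest k with (A − λI)^k v = 0 for every generalised eigenvector v of λ).

  λ = 3: largest Jordan block has size 3, contributing (x − 3)^3

So m_A(x) = (x - 3)^3 = x^3 - 9*x^2 + 27*x - 27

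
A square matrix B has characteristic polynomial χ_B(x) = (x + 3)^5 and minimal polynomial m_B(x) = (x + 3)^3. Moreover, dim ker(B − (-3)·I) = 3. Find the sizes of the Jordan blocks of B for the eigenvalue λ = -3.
Block sizes for λ = -3: [3, 1, 1]

Step 1 — from the characteristic polynomial, algebraic multiplicity of λ = -3 is 5. From dim ker(B − (-3)·I) = 3, there are exactly 3 Jordan blocks for λ = -3.
Step 2 — from the minimal polynomial, the factor (x + 3)^3 tells us the largest block for λ = -3 has size 3.
Step 3 — with total size 5, 3 blocks, and largest block 3, the block sizes (in nonincreasing order) are [3, 1, 1].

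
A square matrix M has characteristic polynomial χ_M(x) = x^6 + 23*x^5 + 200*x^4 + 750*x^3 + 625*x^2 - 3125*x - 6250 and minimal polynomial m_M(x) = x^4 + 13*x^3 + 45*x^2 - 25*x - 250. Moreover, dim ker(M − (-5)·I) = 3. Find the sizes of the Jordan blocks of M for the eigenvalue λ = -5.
Block sizes for λ = -5: [3, 1, 1]

Step 1 — from the characteristic polynomial, algebraic multiplicity of λ = -5 is 5. From dim ker(M − (-5)·I) = 3, there are exactly 3 Jordan blocks for λ = -5.
Step 2 — from the minimal polynomial, the factor (x + 5)^3 tells us the largest block for λ = -5 has size 3.
Step 3 — with total size 5, 3 blocks, and largest block 3, the block sizes (in nonincreasing order) are [3, 1, 1].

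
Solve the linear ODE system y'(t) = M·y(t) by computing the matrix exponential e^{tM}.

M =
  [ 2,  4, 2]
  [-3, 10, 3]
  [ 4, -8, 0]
e^{tM} =
  [-2*t*exp(4*t) + exp(4*t), 4*t*exp(4*t), 2*t*exp(4*t)]
  [-3*t*exp(4*t), 6*t*exp(4*t) + exp(4*t), 3*t*exp(4*t)]
  [4*t*exp(4*t), -8*t*exp(4*t), -4*t*exp(4*t) + exp(4*t)]

Strategy: write M = P · J · P⁻¹ where J is a Jordan canonical form, so e^{tM} = P · e^{tJ} · P⁻¹, and e^{tJ} can be computed block-by-block.

M has Jordan form
J =
  [4, 1, 0]
  [0, 4, 0]
  [0, 0, 4]
(up to reordering of blocks).

Per-block formulas:
  For a 1×1 block at λ = 4: exp(t · [4]) = [e^(4t)].
  For a 2×2 Jordan block J_2(4): exp(t · J_2(4)) = e^(4t)·(I + t·N), where N is the 2×2 nilpotent shift.

After assembling e^{tJ} and conjugating by P, we get:

e^{tM} =
  [-2*t*exp(4*t) + exp(4*t), 4*t*exp(4*t), 2*t*exp(4*t)]
  [-3*t*exp(4*t), 6*t*exp(4*t) + exp(4*t), 3*t*exp(4*t)]
  [4*t*exp(4*t), -8*t*exp(4*t), -4*t*exp(4*t) + exp(4*t)]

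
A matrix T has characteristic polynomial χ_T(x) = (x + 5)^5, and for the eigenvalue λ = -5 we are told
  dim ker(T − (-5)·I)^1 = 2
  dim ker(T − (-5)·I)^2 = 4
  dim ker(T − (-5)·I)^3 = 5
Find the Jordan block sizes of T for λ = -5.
Block sizes for λ = -5: [3, 2]

From the dimensions of kernels of powers, the number of Jordan blocks of size at least j is d_j − d_{j−1} where d_j = dim ker(N^j) (with d_0 = 0). Computing the differences gives [2, 2, 1].
The number of blocks of size exactly k is (#blocks of size ≥ k) − (#blocks of size ≥ k + 1), so the partition is: 1 block(s) of size 2, 1 block(s) of size 3.
In nonincreasing order the block sizes are [3, 2].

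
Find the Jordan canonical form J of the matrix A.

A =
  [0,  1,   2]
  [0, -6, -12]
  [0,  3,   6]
J_2(0) ⊕ J_1(0)

The characteristic polynomial is
  det(x·I − A) = x^3

Eigenvalues and multiplicities (the geometric multiplicity of λ is n − rank(A − λI), which equals the number of Jordan blocks for λ):
  λ = 0: algebraic multiplicity = 3, geometric multiplicity = 2

Determining the block sizes for each eigenvalue:
  λ = 0: 2 blocks summing to 3 forces exactly one block of size 2 and the rest size 1 → block sizes [2, 1]

Assembling the blocks gives a Jordan form
J =
  [0, 1, 0]
  [0, 0, 0]
  [0, 0, 0]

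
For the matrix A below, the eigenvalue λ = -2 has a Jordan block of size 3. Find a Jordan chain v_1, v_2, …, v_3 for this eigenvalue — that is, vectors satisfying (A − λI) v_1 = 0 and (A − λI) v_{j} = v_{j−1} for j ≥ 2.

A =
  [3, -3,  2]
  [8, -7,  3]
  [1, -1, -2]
A Jordan chain for λ = -2 of length 3:
v_1 = (3, 3, -3)ᵀ
v_2 = (5, 8, 1)ᵀ
v_3 = (1, 0, 0)ᵀ

Let N = A − (-2)·I. We want v_3 with N^3 v_3 = 0 but N^2 v_3 ≠ 0; then v_{j-1} := N · v_j for j = 3, …, 2.

Pick v_3 = (1, 0, 0)ᵀ.
Then v_2 = N · v_3 = (5, 8, 1)ᵀ.
Then v_1 = N · v_2 = (3, 3, -3)ᵀ.

Sanity check: (A − (-2)·I) v_1 = (0, 0, 0)ᵀ = 0. ✓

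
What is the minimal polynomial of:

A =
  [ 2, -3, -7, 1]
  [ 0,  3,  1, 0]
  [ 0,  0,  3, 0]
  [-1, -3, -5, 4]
x^3 - 9*x^2 + 27*x - 27

The characteristic polynomial is χ_A(x) = (x - 3)^4, so the eigenvalues are known. The minimal polynomial is
  m_A(x) = Π_λ (x − λ)^{k_λ}
where k_λ is the size of the *largest* Jordan block for λ (equivalently, the smallest k with (A − λI)^k v = 0 for every generalised eigenvector v of λ).

  λ = 3: largest Jordan block has size 3, contributing (x − 3)^3

So m_A(x) = (x - 3)^3 = x^3 - 9*x^2 + 27*x - 27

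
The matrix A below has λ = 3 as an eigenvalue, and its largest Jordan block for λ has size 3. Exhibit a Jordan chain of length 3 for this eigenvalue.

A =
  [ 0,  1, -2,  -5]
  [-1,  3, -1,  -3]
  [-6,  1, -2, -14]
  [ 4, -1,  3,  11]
A Jordan chain for λ = 3 of length 3:
v_1 = (0, -3, -9, 3)ᵀ
v_2 = (-3, -1, -6, 4)ᵀ
v_3 = (1, 0, 0, 0)ᵀ

Let N = A − (3)·I. We want v_3 with N^3 v_3 = 0 but N^2 v_3 ≠ 0; then v_{j-1} := N · v_j for j = 3, …, 2.

Pick v_3 = (1, 0, 0, 0)ᵀ.
Then v_2 = N · v_3 = (-3, -1, -6, 4)ᵀ.
Then v_1 = N · v_2 = (0, -3, -9, 3)ᵀ.

Sanity check: (A − (3)·I) v_1 = (0, 0, 0, 0)ᵀ = 0. ✓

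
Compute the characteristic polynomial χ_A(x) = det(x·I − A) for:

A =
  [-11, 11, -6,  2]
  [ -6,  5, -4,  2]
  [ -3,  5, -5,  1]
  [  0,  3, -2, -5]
x^4 + 16*x^3 + 94*x^2 + 240*x + 225

Expanding det(x·I − A) (e.g. by cofactor expansion or by noting that A is similar to its Jordan form J, which has the same characteristic polynomial as A) gives
  χ_A(x) = x^4 + 16*x^3 + 94*x^2 + 240*x + 225
which factors as (x + 3)^2*(x + 5)^2. The eigenvalues (with algebraic multiplicities) are λ = -5 with multiplicity 2, λ = -3 with multiplicity 2.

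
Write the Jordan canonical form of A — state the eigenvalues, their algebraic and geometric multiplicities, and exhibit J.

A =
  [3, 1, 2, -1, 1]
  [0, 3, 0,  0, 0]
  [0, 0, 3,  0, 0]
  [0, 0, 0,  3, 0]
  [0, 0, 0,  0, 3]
J_2(3) ⊕ J_1(3) ⊕ J_1(3) ⊕ J_1(3)

The characteristic polynomial is
  det(x·I − A) = x^5 - 15*x^4 + 90*x^3 - 270*x^2 + 405*x - 243 = (x - 3)^5

Eigenvalues and multiplicities (the geometric multiplicity of λ is n − rank(A − λI), which equals the number of Jordan blocks for λ):
  λ = 3: algebraic multiplicity = 5, geometric multiplicity = 4

Determining the block sizes for each eigenvalue:
  λ = 3: 4 blocks summing to 5 forces exactly one block of size 2 and the rest size 1 → block sizes [2, 1, 1, 1]

Assembling the blocks gives a Jordan form
J =
  [3, 1, 0, 0, 0]
  [0, 3, 0, 0, 0]
  [0, 0, 3, 0, 0]
  [0, 0, 0, 3, 0]
  [0, 0, 0, 0, 3]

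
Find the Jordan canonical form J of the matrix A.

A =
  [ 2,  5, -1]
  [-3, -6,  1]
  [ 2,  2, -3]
J_2(-3) ⊕ J_1(-1)

The characteristic polynomial is
  det(x·I − A) = x^3 + 7*x^2 + 15*x + 9 = (x + 1)*(x + 3)^2

Eigenvalues and multiplicities (the geometric multiplicity of λ is n − rank(A − λI), which equals the number of Jordan blocks for λ):
  λ = -3: algebraic multiplicity = 2, geometric multiplicity = 1
  λ = -1: algebraic multiplicity = 1, geometric multiplicity = 1

Determining the block sizes for each eigenvalue:
  λ = -3: one block (gm = 1), so the single block has size am = 2 → block sizes [2]
  λ = -1: one block (gm = 1), so the single block has size am = 1 → block sizes [1]

Assembling the blocks gives a Jordan form
J =
  [-3,  1,  0]
  [ 0, -3,  0]
  [ 0,  0, -1]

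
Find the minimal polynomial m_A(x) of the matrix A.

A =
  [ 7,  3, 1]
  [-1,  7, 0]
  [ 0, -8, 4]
x^3 - 18*x^2 + 108*x - 216

The characteristic polynomial is χ_A(x) = (x - 6)^3, so the eigenvalues are known. The minimal polynomial is
  m_A(x) = Π_λ (x − λ)^{k_λ}
where k_λ is the size of the *largest* Jordan block for λ (equivalently, the smallest k with (A − λI)^k v = 0 for every generalised eigenvector v of λ).

  λ = 6: largest Jordan block has size 3, contributing (x − 6)^3

So m_A(x) = (x - 6)^3 = x^3 - 18*x^2 + 108*x - 216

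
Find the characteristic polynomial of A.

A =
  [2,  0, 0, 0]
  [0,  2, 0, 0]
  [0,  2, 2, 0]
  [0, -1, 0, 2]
x^4 - 8*x^3 + 24*x^2 - 32*x + 16

Expanding det(x·I − A) (e.g. by cofactor expansion or by noting that A is similar to its Jordan form J, which has the same characteristic polynomial as A) gives
  χ_A(x) = x^4 - 8*x^3 + 24*x^2 - 32*x + 16
which factors as (x - 2)^4. The eigenvalues (with algebraic multiplicities) are λ = 2 with multiplicity 4.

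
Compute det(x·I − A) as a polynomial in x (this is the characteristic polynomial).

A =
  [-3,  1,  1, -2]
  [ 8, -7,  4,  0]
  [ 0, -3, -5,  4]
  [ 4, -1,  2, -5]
x^4 + 20*x^3 + 150*x^2 + 500*x + 625

Expanding det(x·I − A) (e.g. by cofactor expansion or by noting that A is similar to its Jordan form J, which has the same characteristic polynomial as A) gives
  χ_A(x) = x^4 + 20*x^3 + 150*x^2 + 500*x + 625
which factors as (x + 5)^4. The eigenvalues (with algebraic multiplicities) are λ = -5 with multiplicity 4.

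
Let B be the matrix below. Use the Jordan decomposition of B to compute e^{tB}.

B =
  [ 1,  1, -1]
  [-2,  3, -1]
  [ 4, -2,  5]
e^{tB} =
  [-t^2*exp(3*t) - 2*t*exp(3*t) + exp(3*t), t*exp(3*t), -t^2*exp(3*t)/2 - t*exp(3*t)]
  [-2*t*exp(3*t), exp(3*t), -t*exp(3*t)]
  [2*t^2*exp(3*t) + 4*t*exp(3*t), -2*t*exp(3*t), t^2*exp(3*t) + 2*t*exp(3*t) + exp(3*t)]

Strategy: write B = P · J · P⁻¹ where J is a Jordan canonical form, so e^{tB} = P · e^{tJ} · P⁻¹, and e^{tJ} can be computed block-by-block.

B has Jordan form
J =
  [3, 1, 0]
  [0, 3, 1]
  [0, 0, 3]
(up to reordering of blocks).

Per-block formulas:
  For a 3×3 Jordan block J_3(3): exp(t · J_3(3)) = e^(3t)·(I + t·N + (t^2/2)·N^2), where N is the 3×3 nilpotent shift.

After assembling e^{tJ} and conjugating by P, we get:

e^{tB} =
  [-t^2*exp(3*t) - 2*t*exp(3*t) + exp(3*t), t*exp(3*t), -t^2*exp(3*t)/2 - t*exp(3*t)]
  [-2*t*exp(3*t), exp(3*t), -t*exp(3*t)]
  [2*t^2*exp(3*t) + 4*t*exp(3*t), -2*t*exp(3*t), t^2*exp(3*t) + 2*t*exp(3*t) + exp(3*t)]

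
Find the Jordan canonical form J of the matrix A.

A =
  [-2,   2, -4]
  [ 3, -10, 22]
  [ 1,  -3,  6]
J_3(-2)

The characteristic polynomial is
  det(x·I − A) = x^3 + 6*x^2 + 12*x + 8 = (x + 2)^3

Eigenvalues and multiplicities (the geometric multiplicity of λ is n − rank(A − λI), which equals the number of Jordan blocks for λ):
  λ = -2: algebraic multiplicity = 3, geometric multiplicity = 1

Determining the block sizes for each eigenvalue:
  λ = -2: one block (gm = 1), so the single block has size am = 3 → block sizes [3]

Assembling the blocks gives a Jordan form
J =
  [-2,  1,  0]
  [ 0, -2,  1]
  [ 0,  0, -2]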